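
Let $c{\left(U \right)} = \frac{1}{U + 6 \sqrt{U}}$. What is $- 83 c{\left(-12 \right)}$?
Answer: $\frac{83}{48} + \frac{83 i \sqrt{3}}{48} \approx 1.7292 + 2.995 i$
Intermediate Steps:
$- 83 c{\left(-12 \right)} = - \frac{83}{-12 + 6 \sqrt{-12}} = - \frac{83}{-12 + 6 \cdot 2 i \sqrt{3}} = - \frac{83}{-12 + 12 i \sqrt{3}}$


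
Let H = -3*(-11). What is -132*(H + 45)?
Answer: -10296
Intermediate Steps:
H = 33
-132*(H + 45) = -132*(33 + 45) = -132*78 = -10296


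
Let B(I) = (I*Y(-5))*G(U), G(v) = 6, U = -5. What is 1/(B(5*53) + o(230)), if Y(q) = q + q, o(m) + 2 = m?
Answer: -1/15672 ≈ -6.3808e-5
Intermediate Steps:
o(m) = -2 + m
Y(q) = 2*q
B(I) = -60*I (B(I) = (I*(2*(-5)))*6 = (I*(-10))*6 = -10*I*6 = -60*I)
1/(B(5*53) + o(230)) = 1/(-300*53 + (-2 + 230)) = 1/(-60*265 + 228) = 1/(-15900 + 228) = 1/(-15672) = -1/15672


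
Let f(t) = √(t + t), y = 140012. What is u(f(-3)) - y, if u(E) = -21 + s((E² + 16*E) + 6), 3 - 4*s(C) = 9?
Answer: -280069/2 ≈ -1.4003e+5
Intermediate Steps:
s(C) = -3/2 (s(C) = ¾ - ¼*9 = ¾ - 9/4 = -3/2)
f(t) = √2*√t (f(t) = √(2*t) = √2*√t)
u(E) = -45/2 (u(E) = -21 - 3/2 = -45/2)
u(f(-3)) - y = -45/2 - 1*140012 = -45/2 - 140012 = -280069/2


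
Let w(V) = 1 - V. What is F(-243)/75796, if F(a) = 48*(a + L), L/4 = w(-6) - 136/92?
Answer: -60972/435827 ≈ -0.13990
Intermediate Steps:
L = 508/23 (L = 4*((1 - 1*(-6)) - 136/92) = 4*((1 + 6) - 136*1/92) = 4*(7 - 34/23) = 4*(127/23) = 508/23 ≈ 22.087)
F(a) = 24384/23 + 48*a (F(a) = 48*(a + 508/23) = 48*(508/23 + a) = 24384/23 + 48*a)
F(-243)/75796 = (24384/23 + 48*(-243))/75796 = (24384/23 - 11664)*(1/75796) = -243888/23*1/75796 = -60972/435827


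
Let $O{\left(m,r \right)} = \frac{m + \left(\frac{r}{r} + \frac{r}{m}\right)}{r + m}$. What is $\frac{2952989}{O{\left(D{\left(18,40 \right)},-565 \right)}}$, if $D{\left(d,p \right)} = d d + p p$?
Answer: $\frac{7721227586124}{3703135} \approx 2.0851 \cdot 10^{6}$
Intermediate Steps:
$D{\left(d,p \right)} = d^{2} + p^{2}$
$O{\left(m,r \right)} = \frac{1 + m + \frac{r}{m}}{m + r}$ ($O{\left(m,r \right)} = \frac{m + \left(1 + \frac{r}{m}\right)}{m + r} = \frac{1 + m + \frac{r}{m}}{m + r}$)
$\frac{2952989}{O{\left(D{\left(18,40 \right)},-565 \right)}} = \frac{2952989}{\frac{1}{18^{2} + 40^{2}} \frac{1}{\left(18^{2} + 40^{2}\right) - 565} \left(\left(18^{2} + 40^{2}\right) - 565 + \left(18^{2} + 40^{2}\right)^{2}\right)} = \frac{2952989}{\frac{1}{324 + 1600} \frac{1}{\left(324 + 1600\right) - 565} \left(\left(324 + 1600\right) - 565 + \left(324 + 1600\right)^{2}\right)} = \frac{2952989}{\frac{1}{1924} \frac{1}{1924 - 565} \left(1924 - 565 + 1924^{2}\right)} = \frac{2952989}{\frac{1}{1924} \cdot \frac{1}{1359} \left(1924 - 565 + 3701776\right)} = \frac{2952989}{\frac{1}{1924} \cdot \frac{1}{1359} \cdot 3703135} = \frac{2952989}{\frac{3703135}{2614716}} = 2952989 \cdot \frac{2614716}{3703135} = \frac{7721227586124}{3703135}$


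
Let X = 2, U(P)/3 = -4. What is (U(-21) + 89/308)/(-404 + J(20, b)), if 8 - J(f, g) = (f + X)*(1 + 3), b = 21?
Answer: 3607/149072 ≈ 0.024196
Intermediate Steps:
U(P) = -12 (U(P) = 3*(-4) = -12)
J(f, g) = -4*f (J(f, g) = 8 - (f + 2)*(1 + 3) = 8 - (2 + f)*4 = 8 - (8 + 4*f) = 8 + (-8 - 4*f) = -4*f)
(U(-21) + 89/308)/(-404 + J(20, b)) = (-12 + 89/308)/(-404 - 4*20) = (-12 + 89*(1/308))/(-404 - 80) = (-12 + 89/308)/(-484) = -3607/308*(-1/484) = 3607/149072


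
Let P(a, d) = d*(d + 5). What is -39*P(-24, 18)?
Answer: -16146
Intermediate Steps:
P(a, d) = d*(5 + d)
-39*P(-24, 18) = -702*(5 + 18) = -702*23 = -39*414 = -16146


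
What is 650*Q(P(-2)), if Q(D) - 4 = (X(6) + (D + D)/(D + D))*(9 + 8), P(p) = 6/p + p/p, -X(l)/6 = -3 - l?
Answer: 610350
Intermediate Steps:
X(l) = 18 + 6*l (X(l) = -6*(-3 - l) = 18 + 6*l)
P(p) = 1 + 6/p (P(p) = 6/p + 1 = 1 + 6/p)
Q(D) = 939 (Q(D) = 4 + ((18 + 6*6) + (D + D)/(D + D))*(9 + 8) = 4 + ((18 + 36) + (2*D)/((2*D)))*17 = 4 + (54 + (2*D)*(1/(2*D)))*17 = 4 + (54 + 1)*17 = 4 + 55*17 = 4 + 935 = 939)
650*Q(P(-2)) = 650*939 = 610350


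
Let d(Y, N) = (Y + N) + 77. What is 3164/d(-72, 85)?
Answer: 1582/45 ≈ 35.156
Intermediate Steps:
d(Y, N) = 77 + N + Y (d(Y, N) = (N + Y) + 77 = 77 + N + Y)
3164/d(-72, 85) = 3164/(77 + 85 - 72) = 3164/90 = 3164*(1/90) = 1582/45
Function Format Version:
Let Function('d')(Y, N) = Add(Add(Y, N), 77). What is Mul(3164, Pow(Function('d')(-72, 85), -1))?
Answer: Rational(1582, 45) ≈ 35.156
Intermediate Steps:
Function('d')(Y, N) = Add(77, N, Y) (Function('d')(Y, N) = Add(Add(N, Y), 77) = Add(77, N, Y))
Mul(3164, Pow(Function('d')(-72, 85), -1)) = Mul(3164, Pow(Add(77, 85, -72), -1)) = Mul(3164, Pow(90, -1)) = Mul(3164, Rational(1, 90)) = Rational(1582, 45)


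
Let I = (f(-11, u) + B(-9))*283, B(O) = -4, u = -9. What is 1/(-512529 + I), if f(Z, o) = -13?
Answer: -1/517340 ≈ -1.9330e-6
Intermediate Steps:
I = -4811 (I = (-13 - 4)*283 = -17*283 = -4811)
1/(-512529 + I) = 1/(-512529 - 4811) = 1/(-517340) = -1/517340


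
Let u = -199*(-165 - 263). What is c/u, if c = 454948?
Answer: 113737/21293 ≈ 5.3415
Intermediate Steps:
u = 85172 (u = -199*(-428) = 85172)
c/u = 454948/85172 = 454948*(1/85172) = 113737/21293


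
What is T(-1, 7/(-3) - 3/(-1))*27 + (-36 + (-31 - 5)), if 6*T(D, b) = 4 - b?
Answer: -57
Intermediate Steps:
T(D, b) = ⅔ - b/6 (T(D, b) = (4 - b)/6 = ⅔ - b/6)
T(-1, 7/(-3) - 3/(-1))*27 + (-36 + (-31 - 5)) = (⅔ - (7/(-3) - 3/(-1))/6)*27 + (-36 + (-31 - 5)) = (⅔ - (7*(-⅓) - 3*(-1))/6)*27 + (-36 - 36) = (⅔ - (-7/3 + 3)/6)*27 - 72 = (⅔ - ⅙*⅔)*27 - 72 = (⅔ - ⅑)*27 - 72 = (5/9)*27 - 72 = 15 - 72 = -57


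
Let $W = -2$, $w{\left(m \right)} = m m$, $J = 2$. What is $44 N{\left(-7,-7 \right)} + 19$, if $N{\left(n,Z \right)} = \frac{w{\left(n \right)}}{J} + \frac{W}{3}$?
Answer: $\frac{3203}{3} \approx 1067.7$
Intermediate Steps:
$w{\left(m \right)} = m^{2}$
$N{\left(n,Z \right)} = - \frac{2}{3} + \frac{n^{2}}{2}$ ($N{\left(n,Z \right)} = \frac{n^{2}}{2} - \frac{2}{3} = - \frac{2}{3} + \frac{n^{2}}{2}$)
$44 N{\left(-7,-7 \right)} + 19 = 44 \left(- \frac{2}{3} + \frac{\left(-7\right)^{2}}{2}\right) + 19 = 44 \left(- \frac{2}{3} + \frac{1}{2} \cdot 49\right) + 19 = 44 \left(- \frac{2}{3} + \frac{49}{2}\right) + 19 = 44 \cdot \frac{143}{6} + 19 = \frac{3146}{3} + 19 = \frac{3203}{3}$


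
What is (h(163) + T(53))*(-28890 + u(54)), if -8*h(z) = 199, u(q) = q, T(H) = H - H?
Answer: 1434591/2 ≈ 7.1730e+5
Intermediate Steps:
T(H) = 0
h(z) = -199/8 (h(z) = -⅛*199 = -199/8)
(h(163) + T(53))*(-28890 + u(54)) = (-199/8 + 0)*(-28890 + 54) = -199/8*(-28836) = 1434591/2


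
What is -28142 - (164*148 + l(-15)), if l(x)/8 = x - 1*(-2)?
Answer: -52310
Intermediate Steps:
l(x) = 16 + 8*x (l(x) = 8*(x - 1*(-2)) = 8*(x + 2) = 8*(2 + x) = 16 + 8*x)
-28142 - (164*148 + l(-15)) = -28142 - (164*148 + (16 + 8*(-15))) = -28142 - (24272 + (16 - 120)) = -28142 - (24272 - 104) = -28142 - 1*24168 = -28142 - 24168 = -52310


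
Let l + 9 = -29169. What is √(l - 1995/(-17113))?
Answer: I*√8544882309447/17113 ≈ 170.82*I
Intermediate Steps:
l = -29178 (l = -9 - 29169 = -29178)
√(l - 1995/(-17113)) = √(-29178 - 1995/(-17113)) = √(-29178 - 1995*(-1/17113)) = √(-29178 + 1995/17113) = √(-499321119/17113) = I*√8544882309447/17113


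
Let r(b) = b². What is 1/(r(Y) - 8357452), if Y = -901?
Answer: -1/7545651 ≈ -1.3253e-7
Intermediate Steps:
1/(r(Y) - 8357452) = 1/((-901)² - 8357452) = 1/(811801 - 8357452) = 1/(-7545651) = -1/7545651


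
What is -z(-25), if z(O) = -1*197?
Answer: 197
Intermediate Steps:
z(O) = -197
-z(-25) = -1*(-197) = 197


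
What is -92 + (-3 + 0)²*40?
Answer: 268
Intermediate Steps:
-92 + (-3 + 0)²*40 = -92 + (-3)²*40 = -92 + 9*40 = -92 + 360 = 268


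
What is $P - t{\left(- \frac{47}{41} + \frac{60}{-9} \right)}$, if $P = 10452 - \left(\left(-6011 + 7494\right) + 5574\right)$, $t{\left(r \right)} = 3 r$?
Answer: $\frac{140156}{41} \approx 3418.4$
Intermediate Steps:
$P = 3395$ ($P = 10452 - \left(1483 + 5574\right) = 10452 - 7057 = 3395$)
$P - t{\left(- \frac{47}{41} + \frac{60}{-9} \right)} = 3395 - 3 \left(- \frac{47}{41} + \frac{60}{-9}\right) = 3395 - 3 \left(\left(-47\right) \frac{1}{41} + 60 \left(- \frac{1}{9}\right)\right) = 3395 - 3 \left(- \frac{47}{41} - \frac{20}{3}\right) = 3395 - 3 \left(- \frac{961}{123}\right) = 3395 - - \frac{961}{41} = 3395 + \frac{961}{41} = \frac{140156}{41}$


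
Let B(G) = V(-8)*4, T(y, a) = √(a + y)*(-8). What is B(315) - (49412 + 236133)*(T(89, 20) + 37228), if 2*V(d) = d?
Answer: -10630269276 + 2284360*√109 ≈ -1.0606e+10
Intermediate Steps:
V(d) = d/2
T(y, a) = -8*√(a + y)
B(G) = -16 (B(G) = ((½)*(-8))*4 = -4*4 = -16)
B(315) - (49412 + 236133)*(T(89, 20) + 37228) = -16 - (49412 + 236133)*(-8*√(20 + 89) + 37228) = -16 - 285545*(-8*√109 + 37228) = -16 - 285545*(37228 - 8*√109) = -16 - (10630269260 - 2284360*√109) = -16 + (-10630269260 + 2284360*√109) = -10630269276 + 2284360*√109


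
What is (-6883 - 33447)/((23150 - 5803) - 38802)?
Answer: 8066/4291 ≈ 1.8797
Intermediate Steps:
(-6883 - 33447)/((23150 - 5803) - 38802) = -40330/(17347 - 38802) = -40330/(-21455) = -40330*(-1/21455) = 8066/4291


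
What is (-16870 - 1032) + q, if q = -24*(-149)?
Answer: -14326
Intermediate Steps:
q = 3576
(-16870 - 1032) + q = (-16870 - 1032) + 3576 = -17902 + 3576 = -14326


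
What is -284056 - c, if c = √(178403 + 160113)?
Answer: -284056 - 2*√84629 ≈ -2.8464e+5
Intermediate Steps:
c = 2*√84629 (c = √338516 = 2*√84629 ≈ 581.82)
-284056 - c = -284056 - 2*√84629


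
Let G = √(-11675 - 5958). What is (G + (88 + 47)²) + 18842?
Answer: 37067 + I*√17633 ≈ 37067.0 + 132.79*I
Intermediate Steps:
G = I*√17633 (G = √(-17633) = I*√17633 ≈ 132.79*I)
(G + (88 + 47)²) + 18842 = (I*√17633 + (88 + 47)²) + 18842 = (I*√17633 + 135²) + 18842 = (I*√17633 + 18225) + 18842 = (18225 + I*√17633) + 18842 = 37067 + I*√17633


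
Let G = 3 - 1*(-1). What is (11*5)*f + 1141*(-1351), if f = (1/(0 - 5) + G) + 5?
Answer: -1541007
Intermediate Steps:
G = 4 (G = 3 + 1 = 4)
f = 44/5 (f = (1/(0 - 5) + 4) + 5 = (1/(-5) + 4) + 5 = (-1/5 + 4) + 5 = 19/5 + 5 = 44/5 ≈ 8.8000)
(11*5)*f + 1141*(-1351) = (11*5)*(44/5) + 1141*(-1351) = 55*(44/5) - 1541491 = 484 - 1541491 = -1541007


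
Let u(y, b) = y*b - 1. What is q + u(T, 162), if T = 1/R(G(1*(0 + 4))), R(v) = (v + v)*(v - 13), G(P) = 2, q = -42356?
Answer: -931935/22 ≈ -42361.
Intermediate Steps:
R(v) = 2*v*(-13 + v) (R(v) = (2*v)*(-13 + v) = 2*v*(-13 + v))
T = -1/44 (T = 1/(2*2*(-13 + 2)) = 1/(2*2*(-11)) = 1/(-44) = -1/44 ≈ -0.022727)
u(y, b) = -1 + b*y (u(y, b) = b*y - 1 = -1 + b*y)
q + u(T, 162) = -42356 + (-1 + 162*(-1/44)) = -42356 + (-1 - 81/22) = -42356 - 103/22 = -931935/22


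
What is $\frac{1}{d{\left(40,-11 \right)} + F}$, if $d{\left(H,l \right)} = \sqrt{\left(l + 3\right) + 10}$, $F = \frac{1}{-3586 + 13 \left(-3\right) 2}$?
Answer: $\frac{3664}{26849791} + \frac{13424896 \sqrt{2}}{26849791} \approx 0.70724$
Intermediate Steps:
$F = - \frac{1}{3664}$ ($F = \frac{1}{-3586 - 78} = \frac{1}{-3664} = - \frac{1}{3664} \approx -0.00027293$)
$d{\left(H,l \right)} = \sqrt{13 + l}$ ($d{\left(H,l \right)} = \sqrt{\left(3 + l\right) + 10} = \sqrt{13 + l}$)
$\frac{1}{d{\left(40,-11 \right)} + F} = \frac{1}{\sqrt{13 - 11} - \frac{1}{3664}} = \frac{1}{\sqrt{2} - \frac{1}{3664}} = \frac{1}{- \frac{1}{3664} + \sqrt{2}}$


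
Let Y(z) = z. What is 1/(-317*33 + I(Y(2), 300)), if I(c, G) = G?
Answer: -1/10161 ≈ -9.8416e-5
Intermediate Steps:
1/(-317*33 + I(Y(2), 300)) = 1/(-317*33 + 300) = 1/(-10461 + 300) = 1/(-10161) = -1/10161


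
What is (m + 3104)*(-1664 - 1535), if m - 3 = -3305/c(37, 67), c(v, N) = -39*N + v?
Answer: -3659170209/368 ≈ -9.9434e+6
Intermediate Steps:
c(v, N) = v - 39*N
m = 11033/2576 (m = 3 - 3305/(37 - 39*67) = 3 - 3305/(37 - 2613) = 3 - 3305/(-2576) = 3 - 3305*(-1/2576) = 3 + 3305/2576 = 11033/2576 ≈ 4.2830)
(m + 3104)*(-1664 - 1535) = (11033/2576 + 3104)*(-1664 - 1535) = (8006937/2576)*(-3199) = -3659170209/368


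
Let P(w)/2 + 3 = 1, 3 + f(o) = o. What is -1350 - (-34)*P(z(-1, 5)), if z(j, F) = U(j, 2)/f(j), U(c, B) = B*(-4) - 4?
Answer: -1486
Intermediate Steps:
f(o) = -3 + o
U(c, B) = -4 - 4*B (U(c, B) = -4*B - 4 = -4 - 4*B)
z(j, F) = -12/(-3 + j) (z(j, F) = (-4 - 4*2)/(-3 + j) = (-4 - 8)/(-3 + j) = -12/(-3 + j))
P(w) = -4 (P(w) = -6 + 2*1 = -6 + 2 = -4)
-1350 - (-34)*P(z(-1, 5)) = -1350 - (-34)*(-4) = -1350 - 1*136 = -1350 - 136 = -1486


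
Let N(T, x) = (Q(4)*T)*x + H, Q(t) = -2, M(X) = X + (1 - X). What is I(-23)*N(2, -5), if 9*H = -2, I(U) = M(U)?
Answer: 178/9 ≈ 19.778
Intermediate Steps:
M(X) = 1
I(U) = 1
H = -2/9 (H = (1/9)*(-2) = -2/9 ≈ -0.22222)
N(T, x) = -2/9 - 2*T*x (N(T, x) = (-2*T)*x - 2/9 = -2*T*x - 2/9 = -2/9 - 2*T*x)
I(-23)*N(2, -5) = 1*(-2/9 - 2*2*(-5)) = 1*(-2/9 + 20) = 1*(178/9) = 178/9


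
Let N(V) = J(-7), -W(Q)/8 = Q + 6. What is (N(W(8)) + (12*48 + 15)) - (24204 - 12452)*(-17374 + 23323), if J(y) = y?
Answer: -69912064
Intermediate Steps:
W(Q) = -48 - 8*Q (W(Q) = -8*(Q + 6) = -8*(6 + Q) = -48 - 8*Q)
N(V) = -7
(N(W(8)) + (12*48 + 15)) - (24204 - 12452)*(-17374 + 23323) = (-7 + (12*48 + 15)) - (24204 - 12452)*(-17374 + 23323) = (-7 + (576 + 15)) - 11752*5949 = (-7 + 591) - 1*69912648 = 584 - 69912648 = -69912064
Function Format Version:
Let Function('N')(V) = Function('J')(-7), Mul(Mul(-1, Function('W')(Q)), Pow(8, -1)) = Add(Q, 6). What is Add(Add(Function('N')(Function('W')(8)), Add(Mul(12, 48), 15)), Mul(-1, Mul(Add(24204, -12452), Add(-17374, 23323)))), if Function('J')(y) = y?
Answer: -69912064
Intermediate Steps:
Function('W')(Q) = Add(-48, Mul(-8, Q)) (Function('W')(Q) = Mul(-8, Add(Q, 6)) = Mul(-8, Add(6, Q)) = Add(-48, Mul(-8, Q)))
Function('N')(V) = -7
Add(Add(Function('N')(Function('W')(8)), Add(Mul(12, 48), 15)), Mul(-1, Mul(Add(24204, -12452), Add(-17374, 23323)))) = Add(Add(-7, Add(Mul(12, 48), 15)), Mul(-1, Mul(Add(24204, -12452), Add(-17374, 23323)))) = Add(Add(-7, Add(576, 15)), Mul(-1, Mul(11752, 5949))) = Add(Add(-7, 591), Mul(-1, 69912648)) = Add(584, -69912648) = -69912064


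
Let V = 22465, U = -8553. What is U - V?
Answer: -31018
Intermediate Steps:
U - V = -8553 - 1*22465 = -8553 - 22465 = -31018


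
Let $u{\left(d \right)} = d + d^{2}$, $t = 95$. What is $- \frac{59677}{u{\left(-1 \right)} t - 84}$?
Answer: $\frac{59677}{84} \approx 710.44$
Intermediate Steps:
$- \frac{59677}{u{\left(-1 \right)} t - 84} = - \frac{59677}{- (1 - 1) 95 - 84} = - \frac{59677}{\left(-1\right) 0 \cdot 95 - 84} = - \frac{59677}{0 \cdot 95 - 84} = - \frac{59677}{0 - 84} = - \frac{59677}{-84} = \left(-59677\right) \left(- \frac{1}{84}\right) = \frac{59677}{84}$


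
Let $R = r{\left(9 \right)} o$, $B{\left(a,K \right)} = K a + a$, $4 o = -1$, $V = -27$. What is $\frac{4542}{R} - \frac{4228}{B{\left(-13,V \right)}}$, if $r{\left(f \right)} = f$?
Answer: $- \frac{1029806}{507} \approx -2031.2$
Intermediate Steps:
$o = - \frac{1}{4}$ ($o = \frac{1}{4} \left(-1\right) = - \frac{1}{4} \approx -0.25$)
$B{\left(a,K \right)} = a + K a$
$R = - \frac{9}{4}$ ($R = 9 \left(- \frac{1}{4}\right) = - \frac{9}{4} \approx -2.25$)
$\frac{4542}{R} - \frac{4228}{B{\left(-13,V \right)}} = \frac{4542}{- \frac{9}{4}} - \frac{4228}{\left(-13\right) \left(1 - 27\right)} = 4542 \left(- \frac{4}{9}\right) - \frac{4228}{\left(-13\right) \left(-26\right)} = - \frac{6056}{3} - \frac{4228}{338} = - \frac{6056}{3} - \frac{2114}{169} = - \frac{1029806}{507}$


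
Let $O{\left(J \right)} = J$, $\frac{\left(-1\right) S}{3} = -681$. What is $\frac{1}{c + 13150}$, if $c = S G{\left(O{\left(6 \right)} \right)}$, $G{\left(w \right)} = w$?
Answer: $\frac{1}{25408} \approx 3.9358 \cdot 10^{-5}$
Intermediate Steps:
$S = 2043$ ($S = \left(-3\right) \left(-681\right) = 2043$)
$c = 12258$ ($c = 2043 \cdot 6 = 12258$)
$\frac{1}{c + 13150} = \frac{1}{12258 + 13150} = \frac{1}{25408}$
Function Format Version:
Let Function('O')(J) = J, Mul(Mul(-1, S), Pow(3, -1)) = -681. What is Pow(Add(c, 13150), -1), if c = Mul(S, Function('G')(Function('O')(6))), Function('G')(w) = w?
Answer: Rational(1, 25408) ≈ 3.9358e-5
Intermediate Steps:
S = 2043 (S = Mul(-3, -681) = 2043)
c = 12258 (c = Mul(2043, 6) = 12258)
Pow(Add(c, 13150), -1) = Pow(Add(12258, 13150), -1) = Pow(25408, -1) = Rational(1, 25408)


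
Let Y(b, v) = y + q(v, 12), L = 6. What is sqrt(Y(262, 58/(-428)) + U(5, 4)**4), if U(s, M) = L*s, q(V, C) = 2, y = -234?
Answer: 2*sqrt(202442) ≈ 899.87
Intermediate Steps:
U(s, M) = 6*s
Y(b, v) = -232 (Y(b, v) = -234 + 2 = -232)
sqrt(Y(262, 58/(-428)) + U(5, 4)**4) = sqrt(-232 + (6*5)**4) = sqrt(-232 + 30**4) = sqrt(-232 + 810000) = sqrt(809768) = 2*sqrt(202442)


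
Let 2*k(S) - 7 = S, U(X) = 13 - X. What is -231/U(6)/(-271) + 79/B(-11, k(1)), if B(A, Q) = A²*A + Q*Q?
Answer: 21986/356365 ≈ 0.061695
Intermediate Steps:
k(S) = 7/2 + S/2
B(A, Q) = A³ + Q²
-231/U(6)/(-271) + 79/B(-11, k(1)) = -231/(13 - 1*6)/(-271) + 79/((-11)³ + (7/2 + (½)*1)²) = -231/(13 - 6)*(-1/271) + 79/(-1331 + (7/2 + ½)²) = -231/7*(-1/271) + 79/(-1331 + 4²) = -231*⅐*(-1/271) + 79/(-1331 + 16) = -33*(-1/271) + 79/(-1315) = 33/271 + 79*(-1/1315) = 33/271 - 79/1315 = 21986/356365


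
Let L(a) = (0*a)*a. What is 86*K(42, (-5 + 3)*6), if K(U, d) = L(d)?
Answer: 0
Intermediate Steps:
L(a) = 0 (L(a) = 0*a = 0)
K(U, d) = 0
86*K(42, (-5 + 3)*6) = 86*0 = 0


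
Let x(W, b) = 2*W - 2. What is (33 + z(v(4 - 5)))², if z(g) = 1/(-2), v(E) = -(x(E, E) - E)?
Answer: 4225/4 ≈ 1056.3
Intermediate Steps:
x(W, b) = -2 + 2*W
v(E) = 2 - E (v(E) = -((-2 + 2*E) - E) = -(-2 + E) = 2 - E)
z(g) = -½
(33 + z(v(4 - 5)))² = (33 - ½)² = (65/2)² = 4225/4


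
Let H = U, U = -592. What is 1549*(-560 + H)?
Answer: -1784448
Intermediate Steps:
H = -592
1549*(-560 + H) = 1549*(-560 - 592) = 1549*(-1152) = -1784448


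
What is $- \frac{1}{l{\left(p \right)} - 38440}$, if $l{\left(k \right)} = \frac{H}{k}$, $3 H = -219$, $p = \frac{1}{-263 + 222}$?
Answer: $\frac{1}{35447} \approx 2.8211 \cdot 10^{-5}$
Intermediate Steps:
$p = - \frac{1}{41}$ ($p = \frac{1}{-41} = - \frac{1}{41} \approx -0.02439$)
$H = -73$ ($H = \frac{1}{3} \left(-219\right) = -73$)
$l{\left(k \right)} = - \frac{73}{k}$
$- \frac{1}{l{\left(p \right)} - 38440} = - \frac{1}{- \frac{73}{- \frac{1}{41}} - 38440} = - \frac{1}{\left(-73\right) \left(-41\right) - 38440} = - \frac{1}{2993 - 38440} = - \frac{1}{-35447} = \left(-1\right) \left(- \frac{1}{35447}\right) = \frac{1}{35447}$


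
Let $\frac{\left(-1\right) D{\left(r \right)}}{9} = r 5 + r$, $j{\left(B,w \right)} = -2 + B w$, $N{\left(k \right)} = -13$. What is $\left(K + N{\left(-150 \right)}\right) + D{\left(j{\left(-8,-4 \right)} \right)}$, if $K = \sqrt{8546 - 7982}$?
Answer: $-1633 + 2 \sqrt{141} \approx -1609.3$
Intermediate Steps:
$D{\left(r \right)} = - 54 r$ ($D{\left(r \right)} = - 9 \left(r 5 + r\right) = - 9 \left(5 r + r\right) = - 9 \cdot 6 r = - 54 r$)
$K = 2 \sqrt{141}$ ($K = \sqrt{564} = 2 \sqrt{141} \approx 23.749$)
$\left(K + N{\left(-150 \right)}\right) + D{\left(j{\left(-8,-4 \right)} \right)} = \left(2 \sqrt{141} - 13\right) - 54 \left(-2 - -32\right) = \left(-13 + 2 \sqrt{141}\right) - 54 \left(-2 + 32\right) = \left(-13 + 2 \sqrt{141}\right) - 1620 = -1633 + 2 \sqrt{141}$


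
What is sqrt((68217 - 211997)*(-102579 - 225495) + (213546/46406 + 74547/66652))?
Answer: 3*sqrt(3133880583405356369237327697)/773263178 ≈ 2.1719e+5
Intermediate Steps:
sqrt((68217 - 211997)*(-102579 - 225495) + (213546/46406 + 74547/66652)) = sqrt(-143780*(-328074) + (213546*(1/46406) + 74547*(1/66652))) = sqrt(47170479720 + (106773/23203 + 74547/66652)) = sqrt(47170479720 + 8846348037/1546526356) = sqrt(72950390120989848357/1546526356) = 3*sqrt(3133880583405356369237327697)/773263178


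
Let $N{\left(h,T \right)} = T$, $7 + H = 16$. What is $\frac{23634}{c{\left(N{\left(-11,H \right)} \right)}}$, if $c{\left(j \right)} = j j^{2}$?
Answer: $\frac{2626}{81} \approx 32.42$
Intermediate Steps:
$H = 9$ ($H = -7 + 16 = 9$)
$c{\left(j \right)} = j^{3}$
$\frac{23634}{c{\left(N{\left(-11,H \right)} \right)}} = \frac{23634}{9^{3}} = \frac{23634}{729} = 23634 \cdot \frac{1}{729} = \frac{2626}{81}$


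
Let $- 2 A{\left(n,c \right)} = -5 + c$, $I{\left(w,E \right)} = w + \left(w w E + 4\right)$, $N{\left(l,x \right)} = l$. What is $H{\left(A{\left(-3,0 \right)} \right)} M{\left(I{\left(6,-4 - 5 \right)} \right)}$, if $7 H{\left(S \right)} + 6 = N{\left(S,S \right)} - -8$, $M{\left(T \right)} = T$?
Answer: $- \frac{1413}{7} \approx -201.86$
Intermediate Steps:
$I{\left(w,E \right)} = 4 + w + E w^{2}$ ($I{\left(w,E \right)} = w + \left(w^{2} E + 4\right) = w + \left(E w^{2} + 4\right) = w + \left(4 + E w^{2}\right) = 4 + w + E w^{2}$)
$A{\left(n,c \right)} = \frac{5}{2} - \frac{c}{2}$ ($A{\left(n,c \right)} = - \frac{-5 + c}{2} = \frac{5}{2} - \frac{c}{2}$)
$H{\left(S \right)} = \frac{2}{7} + \frac{S}{7}$ ($H{\left(S \right)} = - \frac{6}{7} + \frac{S - -8}{7} = - \frac{6}{7} + \frac{S + 8}{7} = - \frac{6}{7} + \frac{8 + S}{7} = - \frac{6}{7} + \left(\frac{8}{7} + \frac{S}{7}\right) = \frac{2}{7} + \frac{S}{7}$)
$H{\left(A{\left(-3,0 \right)} \right)} M{\left(I{\left(6,-4 - 5 \right)} \right)} = \left(\frac{2}{7} + \frac{\frac{5}{2} - 0}{7}\right) \left(4 + 6 + \left(-4 - 5\right) 6^{2}\right) = \left(\frac{2}{7} + \frac{\frac{5}{2} + 0}{7}\right) \left(4 + 6 + \left(-4 - 5\right) 36\right) = \left(\frac{2}{7} + \frac{1}{7} \cdot \frac{5}{2}\right) \left(4 + 6 - 324\right) = \left(\frac{2}{7} + \frac{5}{14}\right) \left(4 + 6 - 324\right) = \frac{9}{14} \left(-314\right) = - \frac{1413}{7}$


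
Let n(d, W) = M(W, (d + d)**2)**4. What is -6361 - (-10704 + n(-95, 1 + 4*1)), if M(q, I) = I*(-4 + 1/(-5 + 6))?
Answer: -137566860632099995657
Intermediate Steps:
M(q, I) = -3*I (M(q, I) = I*(-4 + 1/1) = I*(-4 + 1) = I*(-3) = -3*I)
n(d, W) = 20736*d**8 (n(d, W) = (-3*(d + d)**2)**4 = (-3*4*d**2)**4 = (-12*d**2)**4 = 20736*d**8)
-6361 - (-10704 + n(-95, 1 + 4*1)) = -6361 - (-10704 + 20736*(-95)**8) = -6361 - (-10704 + 20736*6634204312890625) = -6361 - (-10704 + 137566860632100000000) = -6361 - 1*137566860632099989296 = -6361 - 137566860632099989296 = -137566860632099995657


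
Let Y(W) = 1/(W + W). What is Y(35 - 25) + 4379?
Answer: 87581/20 ≈ 4379.0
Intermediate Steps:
Y(W) = 1/(2*W)
Y(35 - 25) + 4379 = 1/(2*(35 - 25)) + 4379 = (½)/10 + 4379 = (½)*(⅒) + 4379 = 1/20 + 4379 = 87581/20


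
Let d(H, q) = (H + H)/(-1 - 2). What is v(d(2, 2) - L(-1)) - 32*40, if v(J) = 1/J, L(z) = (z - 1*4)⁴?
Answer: -2405123/1879 ≈ -1280.0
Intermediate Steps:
d(H, q) = -2*H/3 (d(H, q) = (2*H)/(-3) = (2*H)*(-⅓) = -2*H/3)
L(z) = (-4 + z)⁴ (L(z) = (z - 4)⁴ = (-4 + z)⁴)
v(d(2, 2) - L(-1)) - 32*40 = 1/(-⅔*2 - (-4 - 1)⁴) - 32*40 = 1/(-4/3 - 1*(-5)⁴) - 1280 = 1/(-4/3 - 1*625) - 1280 = 1/(-4/3 - 625) - 1280 = 1/(-1879/3) - 1280 = -3/1879 - 1280 = -2405123/1879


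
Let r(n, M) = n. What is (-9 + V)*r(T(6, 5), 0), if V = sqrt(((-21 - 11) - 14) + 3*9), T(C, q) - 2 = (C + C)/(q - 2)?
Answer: -54 + 6*I*sqrt(19) ≈ -54.0 + 26.153*I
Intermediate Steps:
T(C, q) = 2 + 2*C/(-2 + q) (T(C, q) = 2 + (C + C)/(q - 2) = 2 + (2*C)/(-2 + q) = 2 + 2*C/(-2 + q))
V = I*sqrt(19) (V = sqrt((-32 - 14) + 27) = sqrt(-46 + 27) = sqrt(-19) = I*sqrt(19) ≈ 4.3589*I)
(-9 + V)*r(T(6, 5), 0) = (-9 + I*sqrt(19))*(2*(-2 + 6 + 5)/(-2 + 5)) = (-9 + I*sqrt(19))*(2*9/3) = (-9 + I*sqrt(19))*(2*(1/3)*9) = (-9 + I*sqrt(19))*6 = -54 + 6*I*sqrt(19)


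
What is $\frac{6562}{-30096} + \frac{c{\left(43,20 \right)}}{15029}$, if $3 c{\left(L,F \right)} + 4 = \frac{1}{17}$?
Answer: $- \frac{44137295}{202350456} \approx -0.21812$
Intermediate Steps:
$c{\left(L,F \right)} = - \frac{67}{51}$ ($c{\left(L,F \right)} = - \frac{4}{3} + \frac{1}{3 \cdot 17} = - \frac{4}{3} + \frac{1}{3} \cdot \frac{1}{17} = - \frac{4}{3} + \frac{1}{51} = - \frac{67}{51}$)
$\frac{6562}{-30096} + \frac{c{\left(43,20 \right)}}{15029} = \frac{6562}{-30096} - \frac{67}{51 \cdot 15029} = 6562 \left(- \frac{1}{30096}\right) - \frac{67}{766479} = - \frac{3281}{15048} - \frac{67}{766479} = - \frac{44137295}{202350456}$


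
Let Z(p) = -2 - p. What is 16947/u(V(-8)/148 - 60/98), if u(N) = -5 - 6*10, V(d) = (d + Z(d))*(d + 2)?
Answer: -16947/65 ≈ -260.72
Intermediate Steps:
V(d) = -4 - 2*d (V(d) = (d + (-2 - d))*(d + 2) = -2*(2 + d) = -4 - 2*d)
u(N) = -65 (u(N) = -5 - 1*60 = -5 - 60 = -65)
16947/u(V(-8)/148 - 60/98) = 16947/(-65) = 16947*(-1/65) = -16947/65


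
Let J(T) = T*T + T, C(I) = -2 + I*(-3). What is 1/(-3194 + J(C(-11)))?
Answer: -1/2202 ≈ -0.00045413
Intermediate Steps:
C(I) = -2 - 3*I
J(T) = T + T² (J(T) = T² + T = T + T²)
1/(-3194 + J(C(-11))) = 1/(-3194 + (-2 - 3*(-11))*(1 + (-2 - 3*(-11)))) = 1/(-3194 + (-2 + 33)*(1 + (-2 + 33))) = 1/(-3194 + 31*(1 + 31)) = 1/(-3194 + 31*32) = 1/(-3194 + 992) = 1/(-2202) = -1/2202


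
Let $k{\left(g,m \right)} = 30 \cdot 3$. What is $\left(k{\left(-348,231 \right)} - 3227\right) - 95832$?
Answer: $-98969$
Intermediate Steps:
$k{\left(g,m \right)} = 90$
$\left(k{\left(-348,231 \right)} - 3227\right) - 95832 = \left(90 - 3227\right) - 95832 = -3137 - 95832 = -98969$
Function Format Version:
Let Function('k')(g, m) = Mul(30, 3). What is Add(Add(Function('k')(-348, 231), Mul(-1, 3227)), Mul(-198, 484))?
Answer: -98969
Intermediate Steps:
Function('k')(g, m) = 90
Add(Add(Function('k')(-348, 231), Mul(-1, 3227)), Mul(-198, 484)) = Add(Add(90, Mul(-1, 3227)), Mul(-198, 484)) = Add(Add(90, -3227), -95832) = Add(-3137, -95832) = -98969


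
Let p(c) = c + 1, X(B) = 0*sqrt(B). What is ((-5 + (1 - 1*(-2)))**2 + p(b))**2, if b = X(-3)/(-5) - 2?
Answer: 9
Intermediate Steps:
X(B) = 0
b = -2 (b = 0/(-5) - 2 = 0*(-1/5) - 2 = 0 - 2 = -2)
p(c) = 1 + c
((-5 + (1 - 1*(-2)))**2 + p(b))**2 = ((-5 + (1 - 1*(-2)))**2 + (1 - 2))**2 = ((-5 + (1 + 2))**2 - 1)**2 = ((-5 + 3)**2 - 1)**2 = ((-2)**2 - 1)**2 = (4 - 1)**2 = 3**2 = 9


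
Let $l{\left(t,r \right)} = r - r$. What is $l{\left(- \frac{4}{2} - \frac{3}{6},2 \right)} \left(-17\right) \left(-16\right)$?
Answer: $0$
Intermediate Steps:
$l{\left(t,r \right)} = 0$
$l{\left(- \frac{4}{2} - \frac{3}{6},2 \right)} \left(-17\right) \left(-16\right) = 0 \left(-17\right) \left(-16\right) = 0 \left(-16\right) = 0$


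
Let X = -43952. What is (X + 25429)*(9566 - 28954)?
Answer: 359123924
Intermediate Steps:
(X + 25429)*(9566 - 28954) = (-43952 + 25429)*(9566 - 28954) = -18523*(-19388) = 359123924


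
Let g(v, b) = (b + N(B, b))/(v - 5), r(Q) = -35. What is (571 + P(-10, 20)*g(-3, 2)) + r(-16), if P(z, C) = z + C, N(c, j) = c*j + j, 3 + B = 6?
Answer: 1047/2 ≈ 523.50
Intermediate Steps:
B = 3 (B = -3 + 6 = 3)
N(c, j) = j + c*j
g(v, b) = 5*b/(-5 + v) (g(v, b) = (b + b*(1 + 3))/(v - 5) = (b + b*4)/(-5 + v) = (b + 4*b)/(-5 + v) = (5*b)/(-5 + v) = 5*b/(-5 + v))
P(z, C) = C + z
(571 + P(-10, 20)*g(-3, 2)) + r(-16) = (571 + (20 - 10)*(5*2/(-5 - 3))) - 35 = (571 + 10*(5*2/(-8))) - 35 = (571 + 10*(5*2*(-1/8))) - 35 = (571 + 10*(-5/4)) - 35 = (571 - 25/2) - 35 = 1117/2 - 35 = 1047/2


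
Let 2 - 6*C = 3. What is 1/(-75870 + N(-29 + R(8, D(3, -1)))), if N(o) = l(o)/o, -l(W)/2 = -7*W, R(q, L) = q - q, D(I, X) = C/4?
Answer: -1/75856 ≈ -1.3183e-5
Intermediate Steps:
C = -⅙ (C = ⅓ - ⅙*3 = ⅓ - ½ = -⅙ ≈ -0.16667)
D(I, X) = -1/24 (D(I, X) = -⅙/4 = -⅙*¼ = -1/24)
R(q, L) = 0
l(W) = 14*W (l(W) = -(-14)*W = 14*W)
N(o) = 14 (N(o) = (14*o)/o = 14)
1/(-75870 + N(-29 + R(8, D(3, -1)))) = 1/(-75870 + 14) = 1/(-75856) = -1/75856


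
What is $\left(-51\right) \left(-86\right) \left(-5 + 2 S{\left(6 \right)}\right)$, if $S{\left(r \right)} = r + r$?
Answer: $83334$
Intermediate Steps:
$S{\left(r \right)} = 2 r$
$\left(-51\right) \left(-86\right) \left(-5 + 2 S{\left(6 \right)}\right) = \left(-51\right) \left(-86\right) \left(-5 + 2 \cdot 2 \cdot 6\right) = 4386 \left(-5 + 2 \cdot 12\right) = 4386 \left(-5 + 24\right) = 4386 \cdot 19 = 83334$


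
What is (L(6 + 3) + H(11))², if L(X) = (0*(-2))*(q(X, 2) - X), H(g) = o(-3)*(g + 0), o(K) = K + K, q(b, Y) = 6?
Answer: 4356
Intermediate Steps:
o(K) = 2*K
H(g) = -6*g (H(g) = (2*(-3))*(g + 0) = -6*g)
L(X) = 0 (L(X) = (0*(-2))*(6 - X) = 0*(6 - X) = 0)
(L(6 + 3) + H(11))² = (0 - 6*11)² = (0 - 66)² = (-66)² = 4356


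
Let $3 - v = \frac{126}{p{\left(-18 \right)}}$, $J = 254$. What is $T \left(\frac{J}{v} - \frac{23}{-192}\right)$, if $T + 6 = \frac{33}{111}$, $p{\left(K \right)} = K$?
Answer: $- \frac{5169289}{35520} \approx -145.53$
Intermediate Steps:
$v = 10$ ($v = 3 - \frac{126}{-18} = 3 - 126 \left(- \frac{1}{18}\right) = 3 - -7 = 3 + 7 = 10$)
$T = - \frac{211}{37}$ ($T = -6 + \frac{33}{111} = -6 + 33 \cdot \frac{1}{111} = -6 + \frac{11}{37} = - \frac{211}{37} \approx -5.7027$)
$T \left(\frac{J}{v} - \frac{23}{-192}\right) = - \frac{211 \left(\frac{254}{10} - \frac{23}{-192}\right)}{37} = - \frac{211 \left(254 \cdot \frac{1}{10} - - \frac{23}{192}\right)}{37} = - \frac{211 \left(\frac{127}{5} + \frac{23}{192}\right)}{37} = \left(- \frac{211}{37}\right) \frac{24499}{960} = - \frac{5169289}{35520}$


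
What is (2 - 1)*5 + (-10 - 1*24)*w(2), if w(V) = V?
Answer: -63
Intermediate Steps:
(2 - 1)*5 + (-10 - 1*24)*w(2) = (2 - 1)*5 + (-10 - 1*24)*2 = 1*5 + (-10 - 24)*2 = 5 - 34*2 = 5 - 68 = -63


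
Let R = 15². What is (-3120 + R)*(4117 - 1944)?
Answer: -6290835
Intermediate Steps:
R = 225
(-3120 + R)*(4117 - 1944) = (-3120 + 225)*(4117 - 1944) = -2895*2173 = -6290835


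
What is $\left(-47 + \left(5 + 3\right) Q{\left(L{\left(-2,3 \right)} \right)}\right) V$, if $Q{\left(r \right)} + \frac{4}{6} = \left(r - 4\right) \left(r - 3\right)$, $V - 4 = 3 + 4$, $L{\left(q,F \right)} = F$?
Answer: $- \frac{1727}{3} \approx -575.67$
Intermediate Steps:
$V = 11$ ($V = 4 + \left(3 + 4\right) = 4 + 7 = 11$)
$Q{\left(r \right)} = - \frac{2}{3} + \left(-4 + r\right) \left(-3 + r\right)$ ($Q{\left(r \right)} = - \frac{2}{3} + \left(r - 4\right) \left(r - 3\right) = - \frac{2}{3} + \left(-4 + r\right) \left(-3 + r\right)$)
$\left(-47 + \left(5 + 3\right) Q{\left(L{\left(-2,3 \right)} \right)}\right) V = \left(-47 + \left(5 + 3\right) \left(\frac{34}{3} + 3^{2} - 21\right)\right) 11 = \left(-47 + 8 \left(\frac{34}{3} + 9 - 21\right)\right) 11 = \left(-47 + 8 \left(- \frac{2}{3}\right)\right) 11 = \left(-47 - \frac{16}{3}\right) 11 = \left(- \frac{157}{3}\right) 11 = - \frac{1727}{3}$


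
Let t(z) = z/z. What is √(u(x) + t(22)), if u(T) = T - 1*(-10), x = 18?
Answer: √29 ≈ 5.3852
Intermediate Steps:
t(z) = 1
u(T) = 10 + T (u(T) = T + 10 = 10 + T)
√(u(x) + t(22)) = √((10 + 18) + 1) = √(28 + 1) = √29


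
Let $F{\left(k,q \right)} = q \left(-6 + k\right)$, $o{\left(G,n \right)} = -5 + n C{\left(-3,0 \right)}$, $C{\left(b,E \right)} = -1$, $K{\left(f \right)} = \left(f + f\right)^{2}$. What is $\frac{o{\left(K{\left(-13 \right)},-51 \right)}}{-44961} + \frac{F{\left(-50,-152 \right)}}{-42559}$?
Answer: $- \frac{384665746}{1913495199} \approx -0.20103$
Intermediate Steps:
$K{\left(f \right)} = 4 f^{2}$ ($K{\left(f \right)} = \left(2 f\right)^{2} = 4 f^{2}$)
$o{\left(G,n \right)} = -5 - n$ ($o{\left(G,n \right)} = -5 + n \left(-1\right) = -5 - n$)
$\frac{o{\left(K{\left(-13 \right)},-51 \right)}}{-44961} + \frac{F{\left(-50,-152 \right)}}{-42559} = \frac{-5 - -51}{-44961} + \frac{\left(-152\right) \left(-6 - 50\right)}{-42559} = \left(-5 + 51\right) \left(- \frac{1}{44961}\right) + \left(-152\right) \left(-56\right) \left(- \frac{1}{42559}\right) = 46 \left(- \frac{1}{44961}\right) + 8512 \left(- \frac{1}{42559}\right) = - \frac{46}{44961} - \frac{8512}{42559} = - \frac{384665746}{1913495199}$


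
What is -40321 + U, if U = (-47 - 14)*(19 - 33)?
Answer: -39467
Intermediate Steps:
U = 854 (U = -61*(-14) = 854)
-40321 + U = -40321 + 854 = -39467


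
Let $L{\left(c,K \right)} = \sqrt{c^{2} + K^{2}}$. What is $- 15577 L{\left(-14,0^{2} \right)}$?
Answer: $-218078$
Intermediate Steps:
$L{\left(c,K \right)} = \sqrt{K^{2} + c^{2}}$
$- 15577 L{\left(-14,0^{2} \right)} = - 15577 \sqrt{\left(0^{2}\right)^{2} + \left(-14\right)^{2}} = - 15577 \sqrt{0^{2} + 196} = - 15577 \sqrt{0 + 196} = - 15577 \sqrt{196} = \left(-15577\right) 14 = -218078$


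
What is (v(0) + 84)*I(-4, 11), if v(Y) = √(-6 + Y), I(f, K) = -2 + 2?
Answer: 0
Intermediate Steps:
I(f, K) = 0
(v(0) + 84)*I(-4, 11) = (√(-6 + 0) + 84)*0 = (√(-6) + 84)*0 = (I*√6 + 84)*0 = (84 + I*√6)*0 = 0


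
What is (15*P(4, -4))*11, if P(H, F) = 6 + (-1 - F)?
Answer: 1485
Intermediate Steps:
P(H, F) = 5 - F
(15*P(4, -4))*11 = (15*(5 - 1*(-4)))*11 = (15*(5 + 4))*11 = (15*9)*11 = 135*11 = 1485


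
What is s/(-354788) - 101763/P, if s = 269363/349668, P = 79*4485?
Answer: -4208203583352779/14651871316402320 ≈ -0.28721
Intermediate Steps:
P = 354315
s = 269363/349668 (s = 269363*(1/349668) = 269363/349668 ≈ 0.77034)
s/(-354788) - 101763/P = (269363/349668)/(-354788) - 101763/354315 = (269363/349668)*(-1/354788) - 101763*1/354315 = -269363/124058010384 - 33921/118105 = -4208203583352779/14651871316402320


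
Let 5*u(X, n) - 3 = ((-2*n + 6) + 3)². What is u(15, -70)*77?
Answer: 1709708/5 ≈ 3.4194e+5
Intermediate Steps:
u(X, n) = ⅗ + (9 - 2*n)²/5 (u(X, n) = ⅗ + ((-2*n + 6) + 3)²/5 = ⅗ + ((6 - 2*n) + 3)²/5 = ⅗ + (9 - 2*n)²/5)
u(15, -70)*77 = (⅗ + (-9 + 2*(-70))²/5)*77 = (⅗ + (-9 - 140)²/5)*77 = (⅗ + (⅕)*(-149)²)*77 = (⅗ + (⅕)*22201)*77 = (⅗ + 22201/5)*77 = (22204/5)*77 = 1709708/5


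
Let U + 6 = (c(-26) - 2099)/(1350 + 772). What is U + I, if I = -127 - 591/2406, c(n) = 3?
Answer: -114222139/850922 ≈ -134.23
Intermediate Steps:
I = -102051/802 (I = -127 - 591*1/2406 = -127 - 197/802 = -102051/802 ≈ -127.25)
U = -7414/1061 (U = -6 + (3 - 2099)/(1350 + 772) = -6 - 2096/2122 = -6 - 2096*1/2122 = -6 - 1048/1061 = -7414/1061 ≈ -6.9877)
U + I = -7414/1061 - 102051/802 = -114222139/850922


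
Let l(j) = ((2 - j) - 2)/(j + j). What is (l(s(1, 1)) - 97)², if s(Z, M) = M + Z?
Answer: 38025/4 ≈ 9506.3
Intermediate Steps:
l(j) = -½ (l(j) = (-j)/((2*j)) = (-j)*(1/(2*j)) = -½)
(l(s(1, 1)) - 97)² = (-½ - 97)² = (-195/2)² = 38025/4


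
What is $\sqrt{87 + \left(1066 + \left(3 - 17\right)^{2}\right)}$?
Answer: $\sqrt{1349} \approx 36.729$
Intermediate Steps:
$\sqrt{87 + \left(1066 + \left(3 - 17\right)^{2}\right)} = \sqrt{87 + \left(1066 + \left(-14\right)^{2}\right)} = \sqrt{87 + \left(1066 + 196\right)} = \sqrt{87 + 1262} = \sqrt{1349}$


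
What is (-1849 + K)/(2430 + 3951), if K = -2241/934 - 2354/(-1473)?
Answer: -2544923275/8778864942 ≈ -0.28989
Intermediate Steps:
K = -1102357/1375782 (K = -2241*1/934 - 2354*(-1/1473) = -2241/934 + 2354/1473 = -1102357/1375782 ≈ -0.80126)
(-1849 + K)/(2430 + 3951) = (-1849 - 1102357/1375782)/(2430 + 3951) = -2544923275/1375782/6381 = -2544923275/1375782*1/6381 = -2544923275/8778864942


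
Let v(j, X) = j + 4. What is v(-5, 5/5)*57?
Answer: -57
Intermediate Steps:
v(j, X) = 4 + j
v(-5, 5/5)*57 = (4 - 5)*57 = -1*57 = -57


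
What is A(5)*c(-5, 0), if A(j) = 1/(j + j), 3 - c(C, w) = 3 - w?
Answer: 0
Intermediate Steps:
c(C, w) = w (c(C, w) = 3 - (3 - w) = 3 + (-3 + w) = w)
A(j) = 1/(2*j)
A(5)*c(-5, 0) = ((1/2)/5)*0 = ((1/2)*(1/5))*0 = (1/10)*0 = 0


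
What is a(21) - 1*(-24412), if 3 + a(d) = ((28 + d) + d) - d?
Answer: 24458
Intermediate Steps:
a(d) = 25 + d (a(d) = -3 + (((28 + d) + d) - d) = -3 + ((28 + 2*d) - d) = -3 + (28 + d) = 25 + d)
a(21) - 1*(-24412) = (25 + 21) - 1*(-24412) = 46 + 24412 = 24458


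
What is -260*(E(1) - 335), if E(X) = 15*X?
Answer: 83200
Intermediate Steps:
-260*(E(1) - 335) = -260*(15*1 - 335) = -260*(15 - 335) = -260*(-320) = 83200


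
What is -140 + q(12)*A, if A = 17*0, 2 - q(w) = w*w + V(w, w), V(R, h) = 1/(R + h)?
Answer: -140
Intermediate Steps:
q(w) = 2 - w² - 1/(2*w) (q(w) = 2 - (w*w + 1/(w + w)) = 2 - (w² + 1/(2*w)) = 2 + (-w² - 1/(2*w)) = 2 - w² - 1/(2*w))
A = 0
-140 + q(12)*A = -140 + (2 - 1*12² - ½/12)*0 = -140 + (2 - 1*144 - ½*1/12)*0 = -140 + (2 - 144 - 1/24)*0 = -140 - 3409/24*0 = -140 + 0 = -140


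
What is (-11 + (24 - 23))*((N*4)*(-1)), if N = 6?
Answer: 240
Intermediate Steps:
(-11 + (24 - 23))*((N*4)*(-1)) = (-11 + (24 - 23))*((6*4)*(-1)) = (-11 + 1)*(24*(-1)) = -10*(-24) = 240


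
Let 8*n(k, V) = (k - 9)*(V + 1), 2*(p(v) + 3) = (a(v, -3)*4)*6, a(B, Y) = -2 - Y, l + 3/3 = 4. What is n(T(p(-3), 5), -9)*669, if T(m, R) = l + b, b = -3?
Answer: 6021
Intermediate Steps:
l = 3 (l = -1 + 4 = 3)
p(v) = 9 (p(v) = -3 + (((-2 - 1*(-3))*4)*6)/2 = -3 + (((-2 + 3)*4)*6)/2 = -3 + ((1*4)*6)/2 = -3 + (4*6)/2 = -3 + (1/2)*24 = -3 + 12 = 9)
T(m, R) = 0 (T(m, R) = 3 - 3 = 0)
n(k, V) = (1 + V)*(-9 + k)/8 (n(k, V) = ((k - 9)*(V + 1))/8 = ((-9 + k)*(1 + V))/8 = ((1 + V)*(-9 + k))/8 = (1 + V)*(-9 + k)/8)
n(T(p(-3), 5), -9)*669 = (-9/8 - 9/8*(-9) + (1/8)*0 + (1/8)*(-9)*0)*669 = (-9/8 + 81/8 + 0 + 0)*669 = 9*669 = 6021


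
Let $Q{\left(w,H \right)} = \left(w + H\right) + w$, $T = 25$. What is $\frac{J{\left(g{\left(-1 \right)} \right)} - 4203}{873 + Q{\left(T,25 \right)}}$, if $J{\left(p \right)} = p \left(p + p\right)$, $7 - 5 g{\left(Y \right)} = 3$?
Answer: $- \frac{105043}{23700} \approx -4.4322$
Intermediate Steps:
$Q{\left(w,H \right)} = H + 2 w$ ($Q{\left(w,H \right)} = \left(H + w\right) + w = H + 2 w$)
$g{\left(Y \right)} = \frac{4}{5}$ ($g{\left(Y \right)} = \frac{7}{5} - \frac{3}{5} = \frac{4}{5}$)
$J{\left(p \right)} = 2 p^{2}$ ($J{\left(p \right)} = p 2 p = 2 p^{2}$)
$\frac{J{\left(g{\left(-1 \right)} \right)} - 4203}{873 + Q{\left(T,25 \right)}} = \frac{2 \left(\frac{4}{5}\right)^{2} - 4203}{873 + \left(25 + 2 \cdot 25\right)} = \frac{2 \cdot \frac{16}{25} - 4203}{873 + \left(25 + 50\right)} = \frac{\frac{32}{25} - 4203}{873 + 75} = - \frac{105043}{25 \cdot 948} = \left(- \frac{105043}{25}\right) \frac{1}{948} = - \frac{105043}{23700}$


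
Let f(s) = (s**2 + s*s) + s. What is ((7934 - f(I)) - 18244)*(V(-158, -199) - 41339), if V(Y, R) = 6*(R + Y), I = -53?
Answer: 690260875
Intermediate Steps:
V(Y, R) = 6*R + 6*Y
f(s) = s + 2*s**2 (f(s) = (s**2 + s**2) + s = 2*s**2 + s = s + 2*s**2)
((7934 - f(I)) - 18244)*(V(-158, -199) - 41339) = ((7934 - (-53)*(1 + 2*(-53))) - 18244)*((6*(-199) + 6*(-158)) - 41339) = ((7934 - (-53)*(1 - 106)) - 18244)*((-1194 - 948) - 41339) = ((7934 - (-53)*(-105)) - 18244)*(-2142 - 41339) = ((7934 - 1*5565) - 18244)*(-43481) = ((7934 - 5565) - 18244)*(-43481) = (2369 - 18244)*(-43481) = -15875*(-43481) = 690260875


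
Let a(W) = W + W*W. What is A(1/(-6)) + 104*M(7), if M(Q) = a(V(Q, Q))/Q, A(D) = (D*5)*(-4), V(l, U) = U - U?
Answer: 10/3 ≈ 3.3333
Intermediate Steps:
V(l, U) = 0
A(D) = -20*D (A(D) = (5*D)*(-4) = -20*D)
a(W) = W + W²
M(Q) = 0 (M(Q) = (0*(1 + 0))/Q = (0*1)/Q = 0/Q = 0)
A(1/(-6)) + 104*M(7) = -20/(-6) + 104*0 = -20*(-⅙) + 0 = 10/3 + 0 = 10/3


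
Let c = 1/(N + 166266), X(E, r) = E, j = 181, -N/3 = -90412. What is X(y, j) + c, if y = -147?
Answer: -64312793/437502 ≈ -147.00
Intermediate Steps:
N = 271236 (N = -3*(-90412) = 271236)
c = 1/437502 (c = 1/(271236 + 166266) = 1/437502 ≈ 2.2857e-6)
X(y, j) + c = -147 + 1/437502 = -64312793/437502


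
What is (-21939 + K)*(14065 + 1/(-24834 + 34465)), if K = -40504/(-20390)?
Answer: -30295341745745648/98188045 ≈ -3.0854e+8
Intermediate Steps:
K = 20252/10195 (K = -40504*(-1/20390) = 20252/10195 ≈ 1.9865)
(-21939 + K)*(14065 + 1/(-24834 + 34465)) = (-21939 + 20252/10195)*(14065 + 1/(-24834 + 34465)) = -223647853*(14065 + 1/9631)/10195 = -223647853/10195*135460016/9631 = -30295341745745648/98188045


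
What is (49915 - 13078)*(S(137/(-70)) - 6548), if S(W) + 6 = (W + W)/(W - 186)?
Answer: -3176480443248/13157 ≈ -2.4143e+8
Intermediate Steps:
S(W) = -6 + 2*W/(-186 + W) (S(W) = -6 + (W + W)/(W - 186) = -6 + (2*W)/(-186 + W) = -6 + 2*W/(-186 + W))
(49915 - 13078)*(S(137/(-70)) - 6548) = (49915 - 13078)*(4*(279 - 137/(-70))/(-186 + 137/(-70)) - 6548) = 36837*(4*(279 - 137*(-1)/70)/(-186 + 137*(-1/70)) - 6548) = 36837*(4*(279 - 1*(-137/70))/(-186 - 137/70) - 6548) = 36837*(4*(279 + 137/70)/(-13157/70) - 6548) = 36837*(4*(-70/13157)*(19667/70) - 6548) = 36837*(-78668/13157 - 6548) = 36837*(-86230704/13157) = -3176480443248/13157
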